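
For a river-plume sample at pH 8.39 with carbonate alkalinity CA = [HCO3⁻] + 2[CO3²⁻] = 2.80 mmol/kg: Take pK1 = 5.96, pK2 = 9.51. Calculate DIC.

CA = [HCO3⁻] + 2[CO3²⁻] = (α₁ + 2α₂)·DIC
At pH 8.39: [H⁺]/K1 = 10^-2.43 = 0.0037154, K2/[H⁺] = 10^-1.12 = 0.075858
α₁ = 1/(1 + 0.0037154 + 0.075858) = 1/1.0796 = 0.9263; α₂ = α₁·K2/[H⁺] = 0.07027
α₁ + 2α₂ = 1.0668
DIC = CA / (α₁ + 2α₂) = 2.80 / 1.0668 = 2.62 mmol/kg

DIC = 2.62 mmol/kg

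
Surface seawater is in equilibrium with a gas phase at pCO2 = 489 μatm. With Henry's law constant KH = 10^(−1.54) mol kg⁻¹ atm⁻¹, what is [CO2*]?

KH = 10^(−1.54) = 2.884×10^-2 mol kg⁻¹ atm⁻¹
[CO2*] = KH · pCO2 = 2.884×10^-2 × 489×10^-6 atm = 1.41×10^-5 mol/kg

[CO2*] = 14.1 μmol/kg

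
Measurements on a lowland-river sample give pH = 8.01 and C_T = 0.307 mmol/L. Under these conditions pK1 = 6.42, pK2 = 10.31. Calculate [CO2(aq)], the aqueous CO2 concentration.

α₀ = 1 / (1 + K1/[H⁺] + K1K2/[H⁺]²) = 1 / (1 + 10^+1.59 + 10^-0.71)
   = 1 / (1 + 38.905 + 0.19498) = 1/40.099 = 0.02494
[CO2*] = α₀ × DIC = 0.02494 × 0.307 = 0.00766 mmol/L = 7.66 μmol/L

[CO2*] = 7.66 μmol/L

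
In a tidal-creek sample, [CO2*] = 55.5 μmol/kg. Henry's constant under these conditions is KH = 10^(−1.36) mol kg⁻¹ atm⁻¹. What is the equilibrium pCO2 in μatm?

KH = 10^(−1.36) = 4.365×10^-2 mol kg⁻¹ atm⁻¹
pCO2 = [CO2*]/KH = 55.5×10^-6 / 4.365×10^-2 = 1.27×10^-3 atm = 1270 μatm

pCO2 = 1270 μatm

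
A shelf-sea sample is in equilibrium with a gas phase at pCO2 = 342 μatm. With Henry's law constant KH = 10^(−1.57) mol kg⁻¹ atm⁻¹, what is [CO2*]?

KH = 10^(−1.57) = 2.692×10^-2 mol kg⁻¹ atm⁻¹
[CO2*] = KH · pCO2 = 2.692×10^-2 × 342×10^-6 atm = 9.21×10^-6 mol/kg

[CO2*] = 9.21 μmol/kg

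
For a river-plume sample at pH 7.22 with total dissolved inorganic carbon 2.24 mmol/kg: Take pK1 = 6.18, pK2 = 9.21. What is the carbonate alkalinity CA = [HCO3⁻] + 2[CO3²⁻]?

CA = [HCO3⁻] + 2[CO3²⁻] = (α₁ + 2α₂)·DIC
At pH 7.22: [H⁺]/K1 = 10^-1.04 = 0.091201, K2/[H⁺] = 10^-1.99 = 0.010233
α₁ = 1/(1 + 0.091201 + 0.010233) = 1/1.1014 = 0.9079; α₂ = α₁·K2/[H⁺] = 0.009291
α₁ + 2α₂ = 0.9265
CA = 0.9265 × 2.24 = 2.08 mmol/kg

CA = 2.08 mmol/kg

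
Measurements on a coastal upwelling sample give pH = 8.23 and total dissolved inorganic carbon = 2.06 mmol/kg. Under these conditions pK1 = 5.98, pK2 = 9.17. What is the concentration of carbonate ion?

[CO3²⁻] = 0.211 mmol/kg

α₂ = 1 / (1 + [H⁺]/K2 + [H⁺]²/(K1K2)) = 1 / (1 + 10^+0.94 + 10^-1.31)
   = 1 / (1 + 8.7096 + 0.048978) = 1/9.7586 = 0.1025
[CO3²⁻] = α₂ × DIC = 0.1025 × 2.06 = 0.211 mmol/kg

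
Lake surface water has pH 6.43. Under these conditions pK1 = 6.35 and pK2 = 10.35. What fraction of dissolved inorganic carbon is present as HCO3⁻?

α₁ = 0.546

α₁ = 1 / (1 + [H⁺]/K1 + K2/[H⁺]) = 1 / (1 + 10^-0.08 + 10^-3.92)
   = 1 / (1 + 0.83176 + 0.00012023) = 1/1.8319 = 0.5459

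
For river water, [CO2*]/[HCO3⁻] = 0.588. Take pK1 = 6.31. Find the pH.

From K1 = [H⁺][HCO3⁻]/[CO2*]:  pH = pK1 − log₁₀([CO2*]/[HCO3⁻])
log₁₀(0.588) = -0.231
pH = 6.31 − (-0.231) = 6.54

pH = 6.54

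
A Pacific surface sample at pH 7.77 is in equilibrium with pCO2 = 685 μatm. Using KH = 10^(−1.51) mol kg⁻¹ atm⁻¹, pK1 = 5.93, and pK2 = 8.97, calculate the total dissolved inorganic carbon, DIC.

[CO2*] = KH · pCO2 = 10^(−1.51) × 685×10^-6 = 2.117×10^-5 mol/kg
α₀ = 1/(1 + K1/[H⁺] + K1K2/[H⁺]²) = 1/(1 + 10^+1.84 + 10^+0.64) = 0.01341
DIC = [CO2*]/α₀ = 2.117×10^-5 / 0.01341 = 1.58 mmol/kg

DIC = 1.58 mmol/kg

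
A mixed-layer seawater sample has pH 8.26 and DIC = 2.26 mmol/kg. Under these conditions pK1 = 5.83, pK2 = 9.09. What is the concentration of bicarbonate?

α₁ = 1 / (1 + [H⁺]/K1 + K2/[H⁺]) = 1 / (1 + 10^-2.43 + 10^-0.83)
   = 1 / (1 + 0.0037154 + 0.14791) = 1/1.1516 = 0.8683
[HCO3⁻] = α₁ × DIC = 0.8683 × 2.26 = 1.96 mmol/kg

[HCO3⁻] = 1.96 mmol/kg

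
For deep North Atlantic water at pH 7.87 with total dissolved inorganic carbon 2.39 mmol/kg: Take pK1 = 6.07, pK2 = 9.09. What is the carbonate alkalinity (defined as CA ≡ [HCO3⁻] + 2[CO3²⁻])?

CA = [HCO3⁻] + 2[CO3²⁻] = (α₁ + 2α₂)·DIC
At pH 7.87: [H⁺]/K1 = 10^-1.80 = 0.015849, K2/[H⁺] = 10^-1.22 = 0.060256
α₁ = 1/(1 + 0.015849 + 0.060256) = 1/1.0761 = 0.9293; α₂ = α₁·K2/[H⁺] = 0.05599
α₁ + 2α₂ = 1.0413
CA = 1.0413 × 2.39 = 2.49 mmol/kg

CA = 2.49 mmol/kg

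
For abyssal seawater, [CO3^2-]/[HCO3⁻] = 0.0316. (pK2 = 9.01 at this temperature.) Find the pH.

pH = 7.51

From K2 = [H⁺][CO3^2-]/[HCO3⁻]:  pH = pK2 + log₁₀([CO3^2-]/[HCO3⁻])
log₁₀(0.0316) = -1.500
pH = 9.01 + (-1.500) = 7.51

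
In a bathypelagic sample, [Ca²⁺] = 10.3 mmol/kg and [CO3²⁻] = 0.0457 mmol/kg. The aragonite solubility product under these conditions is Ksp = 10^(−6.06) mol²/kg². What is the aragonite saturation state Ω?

Ksp = 10^(−6.06) = 8.710×10^-7
Ω = [Ca²⁺][CO3²⁻]/Ksp = (10.3×10^-3)(0.0457×10^-3) / 8.710×10^-7 = 0.540

Ω = 0.540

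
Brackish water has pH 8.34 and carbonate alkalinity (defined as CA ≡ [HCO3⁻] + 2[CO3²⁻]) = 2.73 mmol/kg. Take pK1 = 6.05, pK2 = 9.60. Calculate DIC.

CA = [HCO3⁻] + 2[CO3²⁻] = (α₁ + 2α₂)·DIC
At pH 8.34: [H⁺]/K1 = 10^-2.29 = 0.0051286, K2/[H⁺] = 10^-1.26 = 0.054954
α₁ = 1/(1 + 0.0051286 + 0.054954) = 1/1.0601 = 0.9433; α₂ = α₁·K2/[H⁺] = 0.05184
α₁ + 2α₂ = 1.0470
DIC = CA / (α₁ + 2α₂) = 2.73 / 1.0470 = 2.61 mmol/kg

DIC = 2.61 mmol/kg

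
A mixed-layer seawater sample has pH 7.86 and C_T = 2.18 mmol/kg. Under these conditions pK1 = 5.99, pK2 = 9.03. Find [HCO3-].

[HCO3⁻] = 2.02 mmol/kg

α₁ = 1 / (1 + [H⁺]/K1 + K2/[H⁺]) = 1 / (1 + 10^-1.87 + 10^-1.17)
   = 1 / (1 + 0.013490 + 0.067608) = 1/1.0811 = 0.9250
[HCO3⁻] = α₁ × DIC = 0.9250 × 2.18 = 2.02 mmol/kg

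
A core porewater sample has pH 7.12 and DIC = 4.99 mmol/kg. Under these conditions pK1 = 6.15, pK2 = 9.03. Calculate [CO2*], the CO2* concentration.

α₀ = 1 / (1 + K1/[H⁺] + K1K2/[H⁺]²) = 1 / (1 + 10^+0.97 + 10^-0.94)
   = 1 / (1 + 9.3325 + 0.11482) = 1/10.447 = 0.09572
[CO2*] = α₀ × DIC = 0.09572 × 4.99 = 0.478 mmol/kg

[CO2*] = 0.478 mmol/kg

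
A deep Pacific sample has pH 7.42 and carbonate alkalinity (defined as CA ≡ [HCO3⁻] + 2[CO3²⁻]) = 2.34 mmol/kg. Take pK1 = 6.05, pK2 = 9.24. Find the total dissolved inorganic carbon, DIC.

DIC = 2.40 mmol/kg

CA = [HCO3⁻] + 2[CO3²⁻] = (α₁ + 2α₂)·DIC
At pH 7.42: [H⁺]/K1 = 10^-1.37 = 0.042658, K2/[H⁺] = 10^-1.82 = 0.015136
α₁ = 1/(1 + 0.042658 + 0.015136) = 1/1.0578 = 0.9454; α₂ = α₁·K2/[H⁺] = 0.01431
α₁ + 2α₂ = 0.9740
DIC = CA / (α₁ + 2α₂) = 2.34 / 0.9740 = 2.40 mmol/kg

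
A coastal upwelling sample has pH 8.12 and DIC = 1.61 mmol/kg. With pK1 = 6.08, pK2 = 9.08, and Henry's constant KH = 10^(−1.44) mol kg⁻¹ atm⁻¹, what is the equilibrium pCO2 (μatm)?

pCO2 = 361 μatm

α₀ = 1 / (1 + K1/[H⁺] + K1K2/[H⁺]²) = 1 / (1 + 10^+2.04 + 10^+1.08)
   = 1 / (1 + 109.65 + 12.023) = 1/122.67 = 0.008152
[CO2*] = α₀ × DIC = 0.008152 × 1.61 = 0.01312 mmol/kg = 13.12 μmol/kg
pCO2 = [CO2*]/KH = 1.312×10^-5 / 3.631×10^-2 = 361 μatm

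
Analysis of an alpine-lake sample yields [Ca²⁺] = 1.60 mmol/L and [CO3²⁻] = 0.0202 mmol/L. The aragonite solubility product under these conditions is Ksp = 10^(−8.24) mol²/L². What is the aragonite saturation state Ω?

Ksp = 10^(−8.24) = 5.754×10^-9
Ω = [Ca²⁺][CO3²⁻]/Ksp = (1.60×10^-3)(0.0202×10^-3) / 5.754×10^-9 = 5.62

Ω = 5.62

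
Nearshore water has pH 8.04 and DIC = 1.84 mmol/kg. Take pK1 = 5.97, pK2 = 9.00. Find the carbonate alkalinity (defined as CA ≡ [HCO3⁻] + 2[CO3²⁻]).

CA = 2.01 mmol/kg

CA = [HCO3⁻] + 2[CO3²⁻] = (α₁ + 2α₂)·DIC
At pH 8.04: [H⁺]/K1 = 10^-2.07 = 0.0085114, K2/[H⁺] = 10^-0.96 = 0.10965
α₁ = 1/(1 + 0.0085114 + 0.10965) = 1/1.1182 = 0.8943; α₂ = α₁·K2/[H⁺] = 0.09806
α₁ + 2α₂ = 1.0904
CA = 1.0904 × 1.84 = 2.01 mmol/kg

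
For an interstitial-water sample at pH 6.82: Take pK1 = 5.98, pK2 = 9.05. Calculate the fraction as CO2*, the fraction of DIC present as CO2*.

α₀ = 1 / (1 + K1/[H⁺] + K1K2/[H⁺]²) = 1 / (1 + 10^+0.84 + 10^-1.39)
   = 1 / (1 + 6.9183 + 0.040738) = 1/7.9590 = 0.1256

α₀ = 0.126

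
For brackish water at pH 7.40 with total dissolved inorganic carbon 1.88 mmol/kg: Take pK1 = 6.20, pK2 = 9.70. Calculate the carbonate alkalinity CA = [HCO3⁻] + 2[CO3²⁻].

CA = [HCO3⁻] + 2[CO3²⁻] = (α₁ + 2α₂)·DIC
At pH 7.40: [H⁺]/K1 = 10^-1.20 = 0.063096, K2/[H⁺] = 10^-2.30 = 0.0050119
α₁ = 1/(1 + 0.063096 + 0.0050119) = 1/1.0681 = 0.9362; α₂ = α₁·K2/[H⁺] = 0.004692
α₁ + 2α₂ = 0.9456
CA = 0.9456 × 1.88 = 1.78 mmol/kg

CA = 1.78 mmol/kg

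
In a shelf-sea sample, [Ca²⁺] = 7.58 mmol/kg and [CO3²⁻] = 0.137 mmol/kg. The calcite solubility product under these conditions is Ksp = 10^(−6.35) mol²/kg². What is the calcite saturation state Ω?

Ω = 2.32

Ksp = 10^(−6.35) = 4.467×10^-7
Ω = [Ca²⁺][CO3²⁻]/Ksp = (7.58×10^-3)(0.137×10^-3) / 4.467×10^-7 = 2.32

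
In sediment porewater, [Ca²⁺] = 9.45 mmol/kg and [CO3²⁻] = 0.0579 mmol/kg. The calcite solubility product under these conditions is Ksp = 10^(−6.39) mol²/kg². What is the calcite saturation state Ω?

Ω = 1.34

Ksp = 10^(−6.39) = 4.074×10^-7
Ω = [Ca²⁺][CO3²⁻]/Ksp = (9.45×10^-3)(0.0579×10^-3) / 4.074×10^-7 = 1.34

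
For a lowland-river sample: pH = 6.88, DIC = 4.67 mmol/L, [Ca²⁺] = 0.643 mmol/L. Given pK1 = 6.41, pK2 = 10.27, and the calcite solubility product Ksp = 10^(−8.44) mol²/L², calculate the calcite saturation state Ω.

Ω = 0.252

α₂ = 1 / (1 + [H⁺]/K2 + [H⁺]²/(K1K2)) = 1 / (1 + 10^+3.39 + 10^+2.92)
   = 1 / (1 + 2454.7 + 831.76) = 1/3287.5 = 0.0003042
[CO3²⁻] = α₂ × DIC = 0.0003042 × 4.67 = 0.001421 mmol/L = 1.421 μmol/L
Ksp = 10^(−8.44) = 3.631×10^-9
Ω = [Ca²⁺][CO3²⁻]/Ksp = (0.643×10^-3)(1.421×10^-6) / 3.631×10^-9 = 0.252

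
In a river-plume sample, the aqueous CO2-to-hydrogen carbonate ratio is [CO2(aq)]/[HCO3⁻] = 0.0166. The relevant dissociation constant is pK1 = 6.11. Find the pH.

pH = 7.89

From K1 = [H⁺][HCO3⁻]/[CO2(aq)]:  pH = pK1 − log₁₀([CO2(aq)]/[HCO3⁻])
log₁₀(0.0166) = -1.780
pH = 6.11 − (-1.780) = 7.89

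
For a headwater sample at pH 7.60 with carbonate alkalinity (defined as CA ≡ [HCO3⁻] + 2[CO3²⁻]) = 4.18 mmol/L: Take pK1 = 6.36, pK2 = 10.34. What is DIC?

CA = [HCO3⁻] + 2[CO3²⁻] = (α₁ + 2α₂)·DIC
At pH 7.60: [H⁺]/K1 = 10^-1.24 = 0.057544, K2/[H⁺] = 10^-2.74 = 0.0018197
α₁ = 1/(1 + 0.057544 + 0.0018197) = 1/1.0594 = 0.9440; α₂ = α₁·K2/[H⁺] = 0.001718
α₁ + 2α₂ = 0.9474
DIC = CA / (α₁ + 2α₂) = 4.18 / 0.9474 = 4.41 mmol/L

DIC = 4.41 mmol/L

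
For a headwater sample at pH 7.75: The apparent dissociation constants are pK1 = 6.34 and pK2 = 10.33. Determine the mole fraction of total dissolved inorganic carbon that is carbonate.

α₂ = 1 / (1 + [H⁺]/K2 + [H⁺]²/(K1K2)) = 1 / (1 + 10^+2.58 + 10^+1.17)
   = 1 / (1 + 380.19 + 14.791) = 1/395.98 = 0.002525

α₂ = 0.00253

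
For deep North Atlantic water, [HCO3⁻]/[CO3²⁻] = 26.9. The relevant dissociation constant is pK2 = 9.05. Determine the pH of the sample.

pH = 7.62

From K2 = [H⁺][CO3²⁻]/[HCO3⁻]:  pH = pK2 − log₁₀([HCO3⁻]/[CO3²⁻])
log₁₀(26.9) = +1.430
pH = 9.05 − (+1.430) = 7.62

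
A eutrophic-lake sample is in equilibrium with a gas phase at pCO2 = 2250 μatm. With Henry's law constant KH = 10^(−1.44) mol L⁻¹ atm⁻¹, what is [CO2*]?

KH = 10^(−1.44) = 3.631×10^-2 mol L⁻¹ atm⁻¹
[CO2*] = KH · pCO2 = 3.631×10^-2 × 2250×10^-6 atm = 8.17×10^-5 mol/L

[CO2*] = 81.7 μmol/L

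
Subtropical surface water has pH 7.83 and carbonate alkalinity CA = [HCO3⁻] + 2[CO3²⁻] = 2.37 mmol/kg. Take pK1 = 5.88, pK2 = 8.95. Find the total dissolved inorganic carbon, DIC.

DIC = 2.24 mmol/kg

CA = [HCO3⁻] + 2[CO3²⁻] = (α₁ + 2α₂)·DIC
At pH 7.83: [H⁺]/K1 = 10^-1.95 = 0.011220, K2/[H⁺] = 10^-1.12 = 0.075858
α₁ = 1/(1 + 0.011220 + 0.075858) = 1/1.0871 = 0.9199; α₂ = α₁·K2/[H⁺] = 0.06978
α₁ + 2α₂ = 1.0595
DIC = CA / (α₁ + 2α₂) = 2.37 / 1.0595 = 2.24 mmol/kg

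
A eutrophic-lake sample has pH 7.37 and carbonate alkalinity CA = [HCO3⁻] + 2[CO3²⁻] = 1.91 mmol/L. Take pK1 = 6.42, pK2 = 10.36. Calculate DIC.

DIC = 2.12 mmol/L

CA = [HCO3⁻] + 2[CO3²⁻] = (α₁ + 2α₂)·DIC
At pH 7.37: [H⁺]/K1 = 10^-0.95 = 0.11220, K2/[H⁺] = 10^-2.99 = 0.0010233
α₁ = 1/(1 + 0.11220 + 0.0010233) = 1/1.1132 = 0.8983; α₂ = α₁·K2/[H⁺] = 0.0009192
α₁ + 2α₂ = 0.9001
DIC = CA / (α₁ + 2α₂) = 1.91 / 0.9001 = 2.12 mmol/L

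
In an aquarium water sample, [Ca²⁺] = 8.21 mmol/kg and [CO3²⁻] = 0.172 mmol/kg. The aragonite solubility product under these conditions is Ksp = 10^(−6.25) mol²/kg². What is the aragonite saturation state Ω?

Ksp = 10^(−6.25) = 5.623×10^-7
Ω = [Ca²⁺][CO3²⁻]/Ksp = (8.21×10^-3)(0.172×10^-3) / 5.623×10^-7 = 2.51

Ω = 2.51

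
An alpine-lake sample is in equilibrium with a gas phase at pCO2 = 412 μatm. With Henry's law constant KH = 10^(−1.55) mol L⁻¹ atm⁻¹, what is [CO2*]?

[CO2*] = 11.6 μmol/L

KH = 10^(−1.55) = 2.818×10^-2 mol L⁻¹ atm⁻¹
[CO2*] = KH · pCO2 = 2.818×10^-2 × 412×10^-6 atm = 1.16×10^-5 mol/L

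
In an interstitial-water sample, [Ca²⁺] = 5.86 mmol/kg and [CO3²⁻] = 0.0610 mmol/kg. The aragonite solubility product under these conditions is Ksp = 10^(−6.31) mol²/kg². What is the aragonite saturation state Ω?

Ksp = 10^(−6.31) = 4.898×10^-7
Ω = [Ca²⁺][CO3²⁻]/Ksp = (5.86×10^-3)(0.0610×10^-3) / 4.898×10^-7 = 0.730

Ω = 0.730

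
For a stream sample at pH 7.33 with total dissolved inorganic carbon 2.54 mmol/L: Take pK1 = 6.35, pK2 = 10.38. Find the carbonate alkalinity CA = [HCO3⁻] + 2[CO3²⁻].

CA = 2.30 mmol/L

CA = [HCO3⁻] + 2[CO3²⁻] = (α₁ + 2α₂)·DIC
At pH 7.33: [H⁺]/K1 = 10^-0.98 = 0.10471, K2/[H⁺] = 10^-3.05 = 0.00089125
α₁ = 1/(1 + 0.10471 + 0.00089125) = 1/1.1056 = 0.9045; α₂ = α₁·K2/[H⁺] = 0.0008061
α₁ + 2α₂ = 0.9061
CA = 0.9061 × 2.54 = 2.30 mmol/L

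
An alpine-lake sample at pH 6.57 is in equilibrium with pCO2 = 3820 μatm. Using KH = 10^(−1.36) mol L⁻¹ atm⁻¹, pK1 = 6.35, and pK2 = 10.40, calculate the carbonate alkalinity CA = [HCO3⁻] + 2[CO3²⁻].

[CO2*] = KH · pCO2 = 10^(−1.36) × 3820×10^-6 = 1.667×10^-4 mol/L
α₀ = 1/(1 + K1/[H⁺] + K1K2/[H⁺]²) = 1/(1 + 10^+0.22 + 10^-3.61) = 0.3760
DIC = [CO2*]/α₀ = 1.667×10^-4 / 0.3760 = 0.4435 mmol/L
CA = (α₁ + 2α₂)·DIC = (0.6239 + 2×9.229×10^-5) × 0.4435 = 0.277 mmol/L

CA = 0.277 mmol/L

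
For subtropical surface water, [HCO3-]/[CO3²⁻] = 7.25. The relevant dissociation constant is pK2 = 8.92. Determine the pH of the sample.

From K2 = [H⁺][CO3²⁻]/[HCO3-]:  pH = pK2 − log₁₀([HCO3-]/[CO3²⁻])
log₁₀(7.25) = +0.860
pH = 8.92 − (+0.860) = 8.06

pH = 8.06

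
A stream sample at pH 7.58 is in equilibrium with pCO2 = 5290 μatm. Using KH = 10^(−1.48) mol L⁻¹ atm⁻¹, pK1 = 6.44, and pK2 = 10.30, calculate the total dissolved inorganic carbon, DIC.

[CO2*] = KH · pCO2 = 10^(−1.48) × 5290×10^-6 = 1.752×10^-4 mol/L
α₀ = 1/(1 + K1/[H⁺] + K1K2/[H⁺]²) = 1/(1 + 10^+1.14 + 10^-1.58) = 0.06743
DIC = [CO2*]/α₀ = 1.752×10^-4 / 0.06743 = 2.60 mmol/L

DIC = 2.60 mmol/L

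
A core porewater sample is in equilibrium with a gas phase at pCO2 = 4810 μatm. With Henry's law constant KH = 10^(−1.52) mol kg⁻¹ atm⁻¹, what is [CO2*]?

[CO2*] = 145 μmol/kg

KH = 10^(−1.52) = 3.020×10^-2 mol kg⁻¹ atm⁻¹
[CO2*] = KH · pCO2 = 3.020×10^-2 × 4810×10^-6 atm = 1.45×10^-4 mol/kg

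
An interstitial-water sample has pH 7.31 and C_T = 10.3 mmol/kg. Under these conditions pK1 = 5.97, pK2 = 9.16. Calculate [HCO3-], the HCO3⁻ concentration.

[HCO3⁻] = 9.72 mmol/kg

α₁ = 1 / (1 + [H⁺]/K1 + K2/[H⁺]) = 1 / (1 + 10^-1.34 + 10^-1.85)
   = 1 / (1 + 0.045709 + 0.014125) = 1/1.0598 = 0.9435
[HCO3⁻] = α₁ × DIC = 0.9435 × 10.3 = 9.72 mmol/kg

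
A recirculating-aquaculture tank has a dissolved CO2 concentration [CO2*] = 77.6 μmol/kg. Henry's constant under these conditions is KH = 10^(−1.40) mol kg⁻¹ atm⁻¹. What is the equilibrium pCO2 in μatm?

pCO2 = 1950 μatm

KH = 10^(−1.40) = 3.981×10^-2 mol kg⁻¹ atm⁻¹
pCO2 = [CO2*]/KH = 77.6×10^-6 / 3.981×10^-2 = 1.95×10^-3 atm = 1950 μatm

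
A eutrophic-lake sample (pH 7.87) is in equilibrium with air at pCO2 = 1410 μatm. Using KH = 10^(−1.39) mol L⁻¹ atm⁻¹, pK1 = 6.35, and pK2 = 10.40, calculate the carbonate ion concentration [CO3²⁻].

[CO2*] = KH · pCO2 = 10^(−1.39) × 1410×10^-6 = 5.744×10^-5 mol/L
α₀ = 1/(1 + K1/[H⁺] + K1K2/[H⁺]²) = 1/(1 + 10^+1.52 + 10^-1.01) = 0.02923
DIC = [CO2*]/α₀ = 5.744×10^-5 / 0.02923 = 1.965 mmol/L
[CO3²⁻] = α₂·DIC; α₂ = 0.002857, so [CO3²⁻] = 0.002857 × 1.965 = 0.00561 mmol/L = 5.61 μmol/L

[CO3²⁻] = 5.61 μmol/L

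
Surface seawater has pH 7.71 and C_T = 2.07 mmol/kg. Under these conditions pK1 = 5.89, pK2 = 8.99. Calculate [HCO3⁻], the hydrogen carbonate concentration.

α₁ = 1 / (1 + [H⁺]/K1 + K2/[H⁺]) = 1 / (1 + 10^-1.82 + 10^-1.28)
   = 1 / (1 + 0.015136 + 0.052481) = 1/1.0676 = 0.9367
[HCO3⁻] = α₁ × DIC = 0.9367 × 2.07 = 1.94 mmol/kg

[HCO3⁻] = 1.94 mmol/kg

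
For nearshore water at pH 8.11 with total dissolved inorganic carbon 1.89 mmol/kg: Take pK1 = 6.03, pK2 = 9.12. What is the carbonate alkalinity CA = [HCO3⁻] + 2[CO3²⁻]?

CA = 2.04 mmol/kg

CA = [HCO3⁻] + 2[CO3²⁻] = (α₁ + 2α₂)·DIC
At pH 8.11: [H⁺]/K1 = 10^-2.08 = 0.0083176, K2/[H⁺] = 10^-1.01 = 0.097724
α₁ = 1/(1 + 0.0083176 + 0.097724) = 1/1.1060 = 0.9041; α₂ = α₁·K2/[H⁺] = 0.08835
α₁ + 2α₂ = 1.0808
CA = 1.0808 × 1.89 = 2.04 mmol/kg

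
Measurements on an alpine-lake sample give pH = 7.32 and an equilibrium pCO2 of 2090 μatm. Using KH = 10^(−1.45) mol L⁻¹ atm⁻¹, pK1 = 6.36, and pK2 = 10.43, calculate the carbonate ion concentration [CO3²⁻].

[CO2*] = KH · pCO2 = 10^(−1.45) × 2090×10^-6 = 7.416×10^-5 mol/L
α₀ = 1/(1 + K1/[H⁺] + K1K2/[H⁺]²) = 1/(1 + 10^+0.96 + 10^-2.15) = 0.09874
DIC = [CO2*]/α₀ = 7.416×10^-5 / 0.09874 = 0.7510 mmol/L
[CO3²⁻] = α₂·DIC; α₂ = 0.0006991, so [CO3²⁻] = 0.0006991 × 0.7510 = 0.000525 mmol/L = 0.525 μmol/L

[CO3²⁻] = 0.525 μmol/L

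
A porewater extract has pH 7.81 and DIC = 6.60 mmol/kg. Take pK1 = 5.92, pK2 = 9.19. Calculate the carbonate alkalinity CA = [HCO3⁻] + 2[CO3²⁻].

CA = 6.78 mmol/kg

CA = [HCO3⁻] + 2[CO3²⁻] = (α₁ + 2α₂)·DIC
At pH 7.81: [H⁺]/K1 = 10^-1.89 = 0.012882, K2/[H⁺] = 10^-1.38 = 0.041687
α₁ = 1/(1 + 0.012882 + 0.041687) = 1/1.0546 = 0.9483; α₂ = α₁·K2/[H⁺] = 0.03953
α₁ + 2α₂ = 1.0273
CA = 1.0273 × 6.60 = 6.78 mmol/kg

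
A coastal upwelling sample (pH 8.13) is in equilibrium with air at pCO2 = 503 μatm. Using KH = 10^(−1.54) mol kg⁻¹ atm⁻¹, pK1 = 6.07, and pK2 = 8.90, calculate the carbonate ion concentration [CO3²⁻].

[CO2*] = KH · pCO2 = 10^(−1.54) × 503×10^-6 = 1.451×10^-5 mol/kg
α₀ = 1/(1 + K1/[H⁺] + K1K2/[H⁺]²) = 1/(1 + 10^+2.06 + 10^+1.29) = 0.007390
DIC = [CO2*]/α₀ = 1.451×10^-5 / 0.007390 = 1.963 mmol/kg
[CO3²⁻] = α₂·DIC; α₂ = 0.1441, so [CO3²⁻] = 0.1441 × 1.963 = 0.283 mmol/kg

[CO3²⁻] = 0.283 mmol/kg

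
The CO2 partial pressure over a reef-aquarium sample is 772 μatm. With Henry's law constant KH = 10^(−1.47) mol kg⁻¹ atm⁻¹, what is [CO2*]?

[CO2*] = 26.2 μmol/kg

KH = 10^(−1.47) = 3.388×10^-2 mol kg⁻¹ atm⁻¹
[CO2*] = KH · pCO2 = 3.388×10^-2 × 772×10^-6 atm = 2.62×10^-5 mol/kg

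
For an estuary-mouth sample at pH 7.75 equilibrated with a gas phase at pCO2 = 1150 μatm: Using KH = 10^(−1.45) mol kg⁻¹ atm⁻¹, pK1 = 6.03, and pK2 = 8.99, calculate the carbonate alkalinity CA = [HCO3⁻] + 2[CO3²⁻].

[CO2*] = KH · pCO2 = 10^(−1.45) × 1150×10^-6 = 4.080×10^-5 mol/kg
α₀ = 1/(1 + K1/[H⁺] + K1K2/[H⁺]²) = 1/(1 + 10^+1.72 + 10^+0.48) = 0.01770
DIC = [CO2*]/α₀ = 4.080×10^-5 / 0.01770 = 2.305 mmol/kg
CA = (α₁ + 2α₂)·DIC = (0.9289 + 2×0.05345) × 2.305 = 2.39 mmol/kg

CA = 2.39 mmol/kg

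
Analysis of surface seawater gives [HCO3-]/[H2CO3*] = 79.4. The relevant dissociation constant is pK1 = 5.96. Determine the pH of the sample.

From K1 = [H⁺][HCO3-]/[H2CO3*]:  pH = pK1 + log₁₀([HCO3-]/[H2CO3*])
log₁₀(79.4) = +1.900
pH = 5.96 + (+1.900) = 7.86

pH = 7.86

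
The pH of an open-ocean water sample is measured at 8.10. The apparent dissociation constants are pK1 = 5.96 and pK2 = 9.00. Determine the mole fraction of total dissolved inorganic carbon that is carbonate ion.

α₂ = 1 / (1 + [H⁺]/K2 + [H⁺]²/(K1K2)) = 1 / (1 + 10^+0.90 + 10^-1.24)
   = 1 / (1 + 7.9433 + 0.057544) = 1/9.0008 = 0.1111

α₂ = 0.111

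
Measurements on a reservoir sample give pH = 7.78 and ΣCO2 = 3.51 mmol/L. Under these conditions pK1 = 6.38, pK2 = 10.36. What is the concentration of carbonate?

[CO3²⁻] = 8.86 μmol/L

α₂ = 1 / (1 + [H⁺]/K2 + [H⁺]²/(K1K2)) = 1 / (1 + 10^+2.58 + 10^+1.18)
   = 1 / (1 + 380.19 + 15.136) = 1/396.33 = 0.002523
[CO3²⁻] = α₂ × DIC = 0.002523 × 3.51 = 0.00886 mmol/L = 8.86 μmol/L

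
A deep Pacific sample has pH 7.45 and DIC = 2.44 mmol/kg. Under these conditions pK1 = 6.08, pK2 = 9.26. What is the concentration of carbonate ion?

α₂ = 1 / (1 + [H⁺]/K2 + [H⁺]²/(K1K2)) = 1 / (1 + 10^+1.81 + 10^+0.44)
   = 1 / (1 + 64.565 + 2.7542) = 1/68.320 = 0.01464
[CO3²⁻] = α₂ × DIC = 0.01464 × 2.44 = 0.0357 mmol/kg

[CO3²⁻] = 0.0357 mmol/kg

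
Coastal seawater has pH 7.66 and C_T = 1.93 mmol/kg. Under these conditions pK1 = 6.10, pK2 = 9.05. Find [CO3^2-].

α₂ = 1 / (1 + [H⁺]/K2 + [H⁺]²/(K1K2)) = 1 / (1 + 10^+1.39 + 10^-0.17)
   = 1 / (1 + 24.547 + 0.67608) = 1/26.223 = 0.03813
[CO3²⁻] = α₂ × DIC = 0.03813 × 1.93 = 0.0736 mmol/kg

[CO3²⁻] = 0.0736 mmol/kg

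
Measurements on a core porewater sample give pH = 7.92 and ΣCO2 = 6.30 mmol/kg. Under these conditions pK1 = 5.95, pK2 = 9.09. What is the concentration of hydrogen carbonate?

[HCO3⁻] = 5.84 mmol/kg

α₁ = 1 / (1 + [H⁺]/K1 + K2/[H⁺]) = 1 / (1 + 10^-1.97 + 10^-1.17)
   = 1 / (1 + 0.010715 + 0.067608) = 1/1.0783 = 0.9274
[HCO3⁻] = α₁ × DIC = 0.9274 × 6.30 = 5.84 mmol/kg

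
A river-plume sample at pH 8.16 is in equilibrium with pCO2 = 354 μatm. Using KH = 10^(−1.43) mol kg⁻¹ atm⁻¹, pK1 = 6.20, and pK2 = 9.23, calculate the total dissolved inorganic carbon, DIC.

DIC = 1.31 mmol/kg

[CO2*] = KH · pCO2 = 10^(−1.43) × 354×10^-6 = 1.315×10^-5 mol/kg
α₀ = 1/(1 + K1/[H⁺] + K1K2/[H⁺]²) = 1/(1 + 10^+1.96 + 10^+0.89) = 0.01000
DIC = [CO2*]/α₀ = 1.315×10^-5 / 0.01000 = 1.31 mmol/kg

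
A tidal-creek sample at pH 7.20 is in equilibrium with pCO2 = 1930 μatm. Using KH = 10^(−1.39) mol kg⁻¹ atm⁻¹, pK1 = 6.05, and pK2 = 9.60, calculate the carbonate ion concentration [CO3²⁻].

[CO3²⁻] = 4.42 μmol/kg

[CO2*] = KH · pCO2 = 10^(−1.39) × 1930×10^-6 = 7.862×10^-5 mol/kg
α₀ = 1/(1 + K1/[H⁺] + K1K2/[H⁺]²) = 1/(1 + 10^+1.15 + 10^-1.25) = 0.06587
DIC = [CO2*]/α₀ = 7.862×10^-5 / 0.06587 = 1.194 mmol/kg
[CO3²⁻] = α₂·DIC; α₂ = 0.003704, so [CO3²⁻] = 0.003704 × 1.194 = 0.00442 mmol/kg = 4.42 μmol/kg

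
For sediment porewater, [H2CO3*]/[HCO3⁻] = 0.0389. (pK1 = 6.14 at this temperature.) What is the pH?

From K1 = [H⁺][HCO3⁻]/[H2CO3*]:  pH = pK1 − log₁₀([H2CO3*]/[HCO3⁻])
log₁₀(0.0389) = -1.410
pH = 6.14 − (-1.410) = 7.55

pH = 7.55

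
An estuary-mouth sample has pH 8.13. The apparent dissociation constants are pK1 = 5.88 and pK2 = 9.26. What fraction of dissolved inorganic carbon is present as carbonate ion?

α₂ = 0.0687

α₂ = 1 / (1 + [H⁺]/K2 + [H⁺]²/(K1K2)) = 1 / (1 + 10^+1.13 + 10^-1.12)
   = 1 / (1 + 13.490 + 0.075858) = 1/14.565 = 0.06866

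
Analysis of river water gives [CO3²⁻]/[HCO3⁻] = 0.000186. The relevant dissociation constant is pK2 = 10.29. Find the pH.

From K2 = [H⁺][CO3²⁻]/[HCO3⁻]:  pH = pK2 + log₁₀([CO3²⁻]/[HCO3⁻])
log₁₀(0.000186) = -3.730
pH = 10.29 + (-3.730) = 6.56

pH = 6.56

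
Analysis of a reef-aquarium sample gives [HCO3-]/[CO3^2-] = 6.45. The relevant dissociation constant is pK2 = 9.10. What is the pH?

pH = 8.29

From K2 = [H⁺][CO3^2-]/[HCO3-]:  pH = pK2 − log₁₀([HCO3-]/[CO3^2-])
log₁₀(6.45) = +0.810
pH = 9.10 − (+0.810) = 8.29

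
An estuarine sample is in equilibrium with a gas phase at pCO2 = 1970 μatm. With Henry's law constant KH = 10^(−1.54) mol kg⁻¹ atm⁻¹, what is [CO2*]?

KH = 10^(−1.54) = 2.884×10^-2 mol kg⁻¹ atm⁻¹
[CO2*] = KH · pCO2 = 2.884×10^-2 × 1970×10^-6 atm = 5.68×10^-5 mol/kg

[CO2*] = 56.8 μmol/kg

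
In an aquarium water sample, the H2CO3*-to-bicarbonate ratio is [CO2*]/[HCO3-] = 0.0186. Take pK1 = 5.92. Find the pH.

pH = 7.65

From K1 = [H⁺][HCO3-]/[CO2*]:  pH = pK1 − log₁₀([CO2*]/[HCO3-])
log₁₀(0.0186) = -1.730
pH = 5.92 − (-1.730) = 7.65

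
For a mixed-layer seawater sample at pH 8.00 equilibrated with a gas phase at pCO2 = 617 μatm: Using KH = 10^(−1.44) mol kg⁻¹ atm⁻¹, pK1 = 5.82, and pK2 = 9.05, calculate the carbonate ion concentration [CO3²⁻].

[CO2*] = KH · pCO2 = 10^(−1.44) × 617×10^-6 = 2.240×10^-5 mol/kg
α₀ = 1/(1 + K1/[H⁺] + K1K2/[H⁺]²) = 1/(1 + 10^+2.18 + 10^+1.13) = 0.006030
DIC = [CO2*]/α₀ = 2.240×10^-5 / 0.006030 = 3.715 mmol/kg
[CO3²⁻] = α₂·DIC; α₂ = 0.08134, so [CO3²⁻] = 0.08134 × 3.715 = 0.302 mmol/kg

[CO3²⁻] = 0.302 mmol/kg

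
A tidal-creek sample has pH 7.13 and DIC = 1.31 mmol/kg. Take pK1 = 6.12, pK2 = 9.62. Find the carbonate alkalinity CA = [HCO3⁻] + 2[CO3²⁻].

CA = [HCO3⁻] + 2[CO3²⁻] = (α₁ + 2α₂)·DIC
At pH 7.13: [H⁺]/K1 = 10^-1.01 = 0.097724, K2/[H⁺] = 10^-2.49 = 0.0032359
α₁ = 1/(1 + 0.097724 + 0.0032359) = 1/1.1010 = 0.9083; α₂ = α₁·K2/[H⁺] = 0.002939
α₁ + 2α₂ = 0.9142
CA = 0.9142 × 1.31 = 1.20 mmol/kg

CA = 1.20 mmol/kg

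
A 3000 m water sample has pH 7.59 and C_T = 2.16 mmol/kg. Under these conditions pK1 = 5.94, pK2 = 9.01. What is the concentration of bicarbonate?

α₁ = 1 / (1 + [H⁺]/K1 + K2/[H⁺]) = 1 / (1 + 10^-1.65 + 10^-1.42)
   = 1 / (1 + 0.022387 + 0.038019) = 1/1.0604 = 0.9430
[HCO3⁻] = α₁ × DIC = 0.9430 × 2.16 = 2.04 mmol/kg

[HCO3⁻] = 2.04 mmol/kg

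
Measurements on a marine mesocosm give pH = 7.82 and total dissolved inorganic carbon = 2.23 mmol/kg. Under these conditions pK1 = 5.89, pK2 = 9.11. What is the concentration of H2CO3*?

[CO2*] = 0.0246 mmol/kg

α₀ = 1 / (1 + K1/[H⁺] + K1K2/[H⁺]²) = 1 / (1 + 10^+1.93 + 10^+0.64)
   = 1 / (1 + 85.114 + 4.3652) = 1/90.479 = 0.01105
[CO2*] = α₀ × DIC = 0.01105 × 2.23 = 0.0246 mmol/kg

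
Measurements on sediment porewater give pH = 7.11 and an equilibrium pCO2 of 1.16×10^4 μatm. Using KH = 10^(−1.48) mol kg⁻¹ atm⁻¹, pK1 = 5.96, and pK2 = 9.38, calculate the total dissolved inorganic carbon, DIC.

DIC = 5.84 mmol/kg

[CO2*] = KH · pCO2 = 10^(−1.48) × 1.16×10^4×10^-6 = 3.841×10^-4 mol/kg
α₀ = 1/(1 + K1/[H⁺] + K1K2/[H⁺]²) = 1/(1 + 10^+1.15 + 10^-1.12) = 0.06578
DIC = [CO2*]/α₀ = 3.841×10^-4 / 0.06578 = 5.84 mmol/kg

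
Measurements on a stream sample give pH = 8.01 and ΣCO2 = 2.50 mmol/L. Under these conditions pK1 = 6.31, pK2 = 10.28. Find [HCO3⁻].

α₁ = 1 / (1 + [H⁺]/K1 + K2/[H⁺]) = 1 / (1 + 10^-1.70 + 10^-2.27)
   = 1 / (1 + 0.019953 + 0.0053703) = 1/1.0253 = 0.9753
[HCO3⁻] = α₁ × DIC = 0.9753 × 2.50 = 2.44 mmol/L

[HCO3⁻] = 2.44 mmol/L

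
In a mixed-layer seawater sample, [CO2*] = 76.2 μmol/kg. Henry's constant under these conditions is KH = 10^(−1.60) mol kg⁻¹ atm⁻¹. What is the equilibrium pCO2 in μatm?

pCO2 = 3030 μatm

KH = 10^(−1.60) = 2.512×10^-2 mol kg⁻¹ atm⁻¹
pCO2 = [CO2*]/KH = 76.2×10^-6 / 2.512×10^-2 = 3.03×10^-3 atm = 3030 μatm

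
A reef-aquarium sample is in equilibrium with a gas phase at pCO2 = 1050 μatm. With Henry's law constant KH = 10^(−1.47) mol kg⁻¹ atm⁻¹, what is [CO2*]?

[CO2*] = 35.6 μmol/kg

KH = 10^(−1.47) = 3.388×10^-2 mol kg⁻¹ atm⁻¹
[CO2*] = KH · pCO2 = 3.388×10^-2 × 1050×10^-6 atm = 3.56×10^-5 mol/kg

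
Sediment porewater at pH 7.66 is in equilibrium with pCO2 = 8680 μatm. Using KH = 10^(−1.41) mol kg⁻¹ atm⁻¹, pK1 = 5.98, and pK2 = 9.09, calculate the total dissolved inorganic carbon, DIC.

[CO2*] = KH · pCO2 = 10^(−1.41) × 8680×10^-6 = 3.377×10^-4 mol/kg
α₀ = 1/(1 + K1/[H⁺] + K1K2/[H⁺]²) = 1/(1 + 10^+1.68 + 10^+0.25) = 0.01975
DIC = [CO2*]/α₀ = 3.377×10^-4 / 0.01975 = 17.1 mmol/kg

DIC = 17.1 mmol/kg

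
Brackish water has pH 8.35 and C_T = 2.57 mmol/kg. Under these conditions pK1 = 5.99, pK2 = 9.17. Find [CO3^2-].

α₂ = 1 / (1 + [H⁺]/K2 + [H⁺]²/(K1K2)) = 1 / (1 + 10^+0.82 + 10^-1.54)
   = 1 / (1 + 6.6069 + 0.028840) = 1/7.6358 = 0.1310
[CO3²⁻] = α₂ × DIC = 0.1310 × 2.57 = 0.337 mmol/kg

[CO3²⁻] = 0.337 mmol/kg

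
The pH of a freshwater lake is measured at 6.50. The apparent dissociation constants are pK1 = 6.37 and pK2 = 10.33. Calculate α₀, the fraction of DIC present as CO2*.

α₀ = 0.426

α₀ = 1 / (1 + K1/[H⁺] + K1K2/[H⁺]²) = 1 / (1 + 10^+0.13 + 10^-3.70)
   = 1 / (1 + 1.3490 + 0.00019953) = 1/2.3492 = 0.4257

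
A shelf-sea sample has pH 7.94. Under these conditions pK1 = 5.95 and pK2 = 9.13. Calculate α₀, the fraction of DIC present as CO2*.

α₀ = 0.00952

α₀ = 1 / (1 + K1/[H⁺] + K1K2/[H⁺]²) = 1 / (1 + 10^+1.99 + 10^+0.80)
   = 1 / (1 + 97.724 + 6.3096) = 1/105.03 = 0.009521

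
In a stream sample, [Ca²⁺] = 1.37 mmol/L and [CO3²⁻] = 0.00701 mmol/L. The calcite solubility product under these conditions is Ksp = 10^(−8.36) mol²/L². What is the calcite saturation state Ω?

Ω = 2.20

Ksp = 10^(−8.36) = 4.365×10^-9
Ω = [Ca²⁺][CO3²⁻]/Ksp = (1.37×10^-3)(0.00701×10^-3) / 4.365×10^-9 = 2.20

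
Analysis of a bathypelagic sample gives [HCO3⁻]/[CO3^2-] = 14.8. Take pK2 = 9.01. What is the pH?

From K2 = [H⁺][CO3^2-]/[HCO3⁻]:  pH = pK2 − log₁₀([HCO3⁻]/[CO3^2-])
log₁₀(14.8) = +1.170
pH = 9.01 − (+1.170) = 7.84

pH = 7.84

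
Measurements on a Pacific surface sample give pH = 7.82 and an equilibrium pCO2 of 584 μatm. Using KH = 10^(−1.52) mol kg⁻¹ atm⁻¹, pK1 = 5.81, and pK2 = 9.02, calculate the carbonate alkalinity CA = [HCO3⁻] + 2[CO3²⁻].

CA = 2.03 mmol/kg

[CO2*] = KH · pCO2 = 10^(−1.52) × 584×10^-6 = 1.764×10^-5 mol/kg
α₀ = 1/(1 + K1/[H⁺] + K1K2/[H⁺]²) = 1/(1 + 10^+2.01 + 10^+0.81) = 0.009109
DIC = [CO2*]/α₀ = 1.764×10^-5 / 0.009109 = 1.936 mmol/kg
CA = (α₁ + 2α₂)·DIC = (0.9321 + 2×0.05881) × 1.936 = 2.03 mmol/kg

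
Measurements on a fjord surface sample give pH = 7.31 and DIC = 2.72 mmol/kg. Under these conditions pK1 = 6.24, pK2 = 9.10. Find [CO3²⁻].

[CO3²⁻] = 0.0401 mmol/kg

α₂ = 1 / (1 + [H⁺]/K2 + [H⁺]²/(K1K2)) = 1 / (1 + 10^+1.79 + 10^+0.72)
   = 1 / (1 + 61.660 + 5.2481) = 1/67.908 = 0.01473
[CO3²⁻] = α₂ × DIC = 0.01473 × 2.72 = 0.0401 mmol/kg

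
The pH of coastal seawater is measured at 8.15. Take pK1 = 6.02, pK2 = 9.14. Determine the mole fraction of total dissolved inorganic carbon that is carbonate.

α₂ = 1 / (1 + [H⁺]/K2 + [H⁺]²/(K1K2)) = 1 / (1 + 10^+0.99 + 10^-1.14)
   = 1 / (1 + 9.7724 + 0.072444) = 1/10.845 = 0.09221

α₂ = 0.0922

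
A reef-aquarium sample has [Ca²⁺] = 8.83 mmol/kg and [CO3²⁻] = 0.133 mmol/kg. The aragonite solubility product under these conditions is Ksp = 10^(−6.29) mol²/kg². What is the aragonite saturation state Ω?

Ksp = 10^(−6.29) = 5.129×10^-7
Ω = [Ca²⁺][CO3²⁻]/Ksp = (8.83×10^-3)(0.133×10^-3) / 5.129×10^-7 = 2.29

Ω = 2.29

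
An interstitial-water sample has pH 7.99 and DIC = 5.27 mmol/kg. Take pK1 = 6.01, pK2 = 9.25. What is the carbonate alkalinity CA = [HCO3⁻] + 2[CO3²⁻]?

CA = 5.49 mmol/kg

CA = [HCO3⁻] + 2[CO3²⁻] = (α₁ + 2α₂)·DIC
At pH 7.99: [H⁺]/K1 = 10^-1.98 = 0.010471, K2/[H⁺] = 10^-1.26 = 0.054954
α₁ = 1/(1 + 0.010471 + 0.054954) = 1/1.0654 = 0.9386; α₂ = α₁·K2/[H⁺] = 0.05158
α₁ + 2α₂ = 1.0418
CA = 1.0418 × 5.27 = 5.49 mmol/kg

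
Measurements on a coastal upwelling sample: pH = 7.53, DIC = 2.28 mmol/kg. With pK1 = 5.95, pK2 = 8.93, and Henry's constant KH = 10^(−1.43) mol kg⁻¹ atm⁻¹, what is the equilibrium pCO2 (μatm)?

pCO2 = 1510 μatm

α₀ = 1 / (1 + K1/[H⁺] + K1K2/[H⁺]²) = 1 / (1 + 10^+1.58 + 10^+0.18)
   = 1 / (1 + 38.019 + 1.5136) = 1/40.533 = 0.02467
[CO2*] = α₀ × DIC = 0.02467 × 2.28 = 0.05625 mmol/kg
pCO2 = [CO2*]/KH = 5.625×10^-5 / 3.715×10^-2 = 1510 μatm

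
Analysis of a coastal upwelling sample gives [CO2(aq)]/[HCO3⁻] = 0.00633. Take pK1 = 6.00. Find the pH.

pH = 8.20

From K1 = [H⁺][HCO3⁻]/[CO2(aq)]:  pH = pK1 − log₁₀([CO2(aq)]/[HCO3⁻])
log₁₀(0.00633) = -2.199
pH = 6.00 − (-2.199) = 8.20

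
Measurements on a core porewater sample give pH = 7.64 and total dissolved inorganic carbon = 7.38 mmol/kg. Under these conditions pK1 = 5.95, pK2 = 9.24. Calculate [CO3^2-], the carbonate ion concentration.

[CO3²⁻] = 0.177 mmol/kg

α₂ = 1 / (1 + [H⁺]/K2 + [H⁺]²/(K1K2)) = 1 / (1 + 10^+1.60 + 10^-0.09)
   = 1 / (1 + 39.811 + 0.81283) = 1/41.624 = 0.02402
[CO3²⁻] = α₂ × DIC = 0.02402 × 7.38 = 0.177 mmol/kg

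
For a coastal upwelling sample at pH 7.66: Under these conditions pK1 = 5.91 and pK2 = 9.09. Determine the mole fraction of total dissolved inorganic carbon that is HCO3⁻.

α₁ = 0.948

α₁ = 1 / (1 + [H⁺]/K1 + K2/[H⁺]) = 1 / (1 + 10^-1.75 + 10^-1.43)
   = 1 / (1 + 0.017783 + 0.037154) = 1/1.0549 = 0.9479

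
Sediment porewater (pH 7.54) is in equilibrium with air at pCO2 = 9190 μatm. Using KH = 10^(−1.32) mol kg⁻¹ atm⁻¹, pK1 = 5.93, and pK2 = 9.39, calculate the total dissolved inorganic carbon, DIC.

[CO2*] = KH · pCO2 = 10^(−1.32) × 9190×10^-6 = 4.399×10^-4 mol/kg
α₀ = 1/(1 + K1/[H⁺] + K1K2/[H⁺]²) = 1/(1 + 10^+1.61 + 10^-0.24) = 0.02363
DIC = [CO2*]/α₀ = 4.399×10^-4 / 0.02363 = 18.6 mmol/kg

DIC = 18.6 mmol/kg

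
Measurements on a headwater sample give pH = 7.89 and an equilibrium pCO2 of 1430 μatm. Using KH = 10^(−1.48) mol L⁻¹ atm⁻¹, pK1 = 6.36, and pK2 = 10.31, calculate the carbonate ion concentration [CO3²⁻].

[CO3²⁻] = 6.10 μmol/L

[CO2*] = KH · pCO2 = 10^(−1.48) × 1430×10^-6 = 4.735×10^-5 mol/L
α₀ = 1/(1 + K1/[H⁺] + K1K2/[H⁺]²) = 1/(1 + 10^+1.53 + 10^-0.89) = 0.02856
DIC = [CO2*]/α₀ = 4.735×10^-5 / 0.02856 = 1.658 mmol/L
[CO3²⁻] = α₂·DIC; α₂ = 0.003679, so [CO3²⁻] = 0.003679 × 1.658 = 0.00610 mmol/L = 6.10 μmol/L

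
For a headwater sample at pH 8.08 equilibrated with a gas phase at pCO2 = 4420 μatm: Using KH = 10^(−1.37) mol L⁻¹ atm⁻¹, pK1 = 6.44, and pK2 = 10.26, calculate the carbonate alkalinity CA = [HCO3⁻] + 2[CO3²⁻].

[CO2*] = KH · pCO2 = 10^(−1.37) × 4420×10^-6 = 1.885×10^-4 mol/L
α₀ = 1/(1 + K1/[H⁺] + K1K2/[H⁺]²) = 1/(1 + 10^+1.64 + 10^-0.54) = 0.02225
DIC = [CO2*]/α₀ = 1.885×10^-4 / 0.02225 = 8.473 mmol/L
CA = (α₁ + 2α₂)·DIC = (0.9713 + 2×0.006418) × 8.473 = 8.34 mmol/L

CA = 8.34 mmol/L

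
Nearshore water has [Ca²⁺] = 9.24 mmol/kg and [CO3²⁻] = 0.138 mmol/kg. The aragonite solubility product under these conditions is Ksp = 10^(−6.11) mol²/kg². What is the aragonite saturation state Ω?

Ksp = 10^(−6.11) = 7.762×10^-7
Ω = [Ca²⁺][CO3²⁻]/Ksp = (9.24×10^-3)(0.138×10^-3) / 7.762×10^-7 = 1.64

Ω = 1.64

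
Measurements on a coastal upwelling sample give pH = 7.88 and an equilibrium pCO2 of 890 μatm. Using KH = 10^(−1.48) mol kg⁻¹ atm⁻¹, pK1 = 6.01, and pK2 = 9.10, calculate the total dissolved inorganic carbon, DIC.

[CO2*] = KH · pCO2 = 10^(−1.48) × 890×10^-6 = 2.947×10^-5 mol/kg
α₀ = 1/(1 + K1/[H⁺] + K1K2/[H⁺]²) = 1/(1 + 10^+1.87 + 10^+0.65) = 0.01256
DIC = [CO2*]/α₀ = 2.947×10^-5 / 0.01256 = 2.35 mmol/kg

DIC = 2.35 mmol/kg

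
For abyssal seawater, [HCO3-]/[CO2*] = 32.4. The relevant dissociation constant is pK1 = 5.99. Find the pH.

pH = 7.50

From K1 = [H⁺][HCO3-]/[CO2*]:  pH = pK1 + log₁₀([HCO3-]/[CO2*])
log₁₀(32.4) = +1.511
pH = 5.99 + (+1.511) = 7.50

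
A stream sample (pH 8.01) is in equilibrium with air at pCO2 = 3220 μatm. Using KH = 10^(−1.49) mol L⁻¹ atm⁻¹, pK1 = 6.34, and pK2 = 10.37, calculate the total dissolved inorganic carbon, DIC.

[CO2*] = KH · pCO2 = 10^(−1.49) × 3220×10^-6 = 1.042×10^-4 mol/L
α₀ = 1/(1 + K1/[H⁺] + K1K2/[H⁺]²) = 1/(1 + 10^+1.67 + 10^-0.69) = 0.02084
DIC = [CO2*]/α₀ = 1.042×10^-4 / 0.02084 = 5.00 mmol/L

DIC = 5.00 mmol/L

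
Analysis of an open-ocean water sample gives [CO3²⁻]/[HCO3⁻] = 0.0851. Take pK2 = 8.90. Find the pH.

From K2 = [H⁺][CO3²⁻]/[HCO3⁻]:  pH = pK2 + log₁₀([CO3²⁻]/[HCO3⁻])
log₁₀(0.0851) = -1.070
pH = 8.90 + (-1.070) = 7.83

pH = 7.83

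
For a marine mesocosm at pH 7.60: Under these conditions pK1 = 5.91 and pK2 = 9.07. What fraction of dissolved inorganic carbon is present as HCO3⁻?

α₁ = 0.948

α₁ = 1 / (1 + [H⁺]/K1 + K2/[H⁺]) = 1 / (1 + 10^-1.69 + 10^-1.47)
   = 1 / (1 + 0.020417 + 0.033884) = 1/1.0543 = 0.9485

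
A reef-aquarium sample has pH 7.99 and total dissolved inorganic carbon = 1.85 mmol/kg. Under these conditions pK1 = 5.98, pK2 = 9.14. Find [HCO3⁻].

[HCO3⁻] = 1.71 mmol/kg

α₁ = 1 / (1 + [H⁺]/K1 + K2/[H⁺]) = 1 / (1 + 10^-2.01 + 10^-1.15)
   = 1 / (1 + 0.0097724 + 0.070795) = 1/1.0806 = 0.9254
[HCO3⁻] = α₁ × DIC = 0.9254 × 1.85 = 1.71 mmol/kg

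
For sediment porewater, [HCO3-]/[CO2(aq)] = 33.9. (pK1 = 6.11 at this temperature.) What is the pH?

pH = 7.64

From K1 = [H⁺][HCO3-]/[CO2(aq)]:  pH = pK1 + log₁₀([HCO3-]/[CO2(aq)])
log₁₀(33.9) = +1.530
pH = 6.11 + (+1.530) = 7.64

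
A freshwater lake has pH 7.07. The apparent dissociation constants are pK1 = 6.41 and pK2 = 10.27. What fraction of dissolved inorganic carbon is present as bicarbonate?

α₁ = 1 / (1 + [H⁺]/K1 + K2/[H⁺]) = 1 / (1 + 10^-0.66 + 10^-3.20)
   = 1 / (1 + 0.21878 + 0.00063096) = 1/1.2194 = 0.8201

α₁ = 0.820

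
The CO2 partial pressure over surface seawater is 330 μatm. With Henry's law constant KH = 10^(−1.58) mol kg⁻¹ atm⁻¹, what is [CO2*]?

[CO2*] = 8.68 μmol/kg

KH = 10^(−1.58) = 2.630×10^-2 mol kg⁻¹ atm⁻¹
[CO2*] = KH · pCO2 = 2.630×10^-2 × 330×10^-6 atm = 8.68×10^-6 mol/kg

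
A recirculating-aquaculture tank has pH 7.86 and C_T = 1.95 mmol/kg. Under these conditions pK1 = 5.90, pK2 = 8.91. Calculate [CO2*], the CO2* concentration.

α₀ = 1 / (1 + K1/[H⁺] + K1K2/[H⁺]²) = 1 / (1 + 10^+1.96 + 10^+0.91)
   = 1 / (1 + 91.201 + 8.1283) = 1/100.33 = 0.009967
[CO2*] = α₀ × DIC = 0.009967 × 1.95 = 0.0194 mmol/kg = 19.4 μmol/kg

[CO2*] = 19.4 μmol/kg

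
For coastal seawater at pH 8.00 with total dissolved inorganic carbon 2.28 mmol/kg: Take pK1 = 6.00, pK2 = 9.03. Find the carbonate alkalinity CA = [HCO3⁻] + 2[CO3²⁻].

CA = 2.45 mmol/kg

CA = [HCO3⁻] + 2[CO3²⁻] = (α₁ + 2α₂)·DIC
At pH 8.00: [H⁺]/K1 = 10^-2.00 = 0.010000, K2/[H⁺] = 10^-1.03 = 0.093325
α₁ = 1/(1 + 0.010000 + 0.093325) = 1/1.1033 = 0.9064; α₂ = α₁·K2/[H⁺] = 0.08459
α₁ + 2α₂ = 1.0755
CA = 1.0755 × 2.28 = 2.45 mmol/kg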